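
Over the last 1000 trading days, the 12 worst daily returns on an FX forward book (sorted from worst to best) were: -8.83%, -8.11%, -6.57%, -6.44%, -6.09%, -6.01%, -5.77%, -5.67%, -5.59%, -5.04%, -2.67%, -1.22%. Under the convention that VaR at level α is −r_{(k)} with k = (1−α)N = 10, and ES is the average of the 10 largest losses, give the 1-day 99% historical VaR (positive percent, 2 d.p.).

k = 10; the 10th lowest return is -5.04%, so VaR = 5.04%.

5.04%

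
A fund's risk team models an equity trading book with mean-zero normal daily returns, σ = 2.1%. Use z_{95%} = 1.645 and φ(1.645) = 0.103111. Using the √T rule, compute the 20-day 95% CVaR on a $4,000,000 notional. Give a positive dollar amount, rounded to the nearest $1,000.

σ_{20d} = 2.1% × √20 = 9.391%.
ES multiplier = φ(z)/(1−α) = 0.103111/0.05 = 2.062.
ES = 9.391% × 2.062 = 19.364%; on $4,000,000: $774,560.

$775,000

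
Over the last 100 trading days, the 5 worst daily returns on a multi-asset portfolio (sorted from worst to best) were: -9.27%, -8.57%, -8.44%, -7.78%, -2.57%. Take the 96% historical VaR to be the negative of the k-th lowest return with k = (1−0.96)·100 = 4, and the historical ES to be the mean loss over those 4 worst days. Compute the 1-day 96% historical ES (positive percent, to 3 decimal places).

The 4 worst returns sum to -34.06%.
ES = −(-34.06%) / 4 = 8.515%.

8.515%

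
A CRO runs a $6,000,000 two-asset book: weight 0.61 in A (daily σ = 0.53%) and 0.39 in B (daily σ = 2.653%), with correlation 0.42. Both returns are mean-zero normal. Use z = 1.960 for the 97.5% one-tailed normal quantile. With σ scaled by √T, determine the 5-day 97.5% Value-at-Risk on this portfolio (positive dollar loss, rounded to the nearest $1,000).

$317,000

σ_p = √(0.61²·0.53² + 0.39²·2.653² + 2·0.42·0.61·0.39·0.53·2.653) = 1.207%.
σ_{5d} = 1.207% × √5 = 2.699%.
VaR = 1.960 × 2.699% = 5.290%; on $6,000,000 that is $317,400.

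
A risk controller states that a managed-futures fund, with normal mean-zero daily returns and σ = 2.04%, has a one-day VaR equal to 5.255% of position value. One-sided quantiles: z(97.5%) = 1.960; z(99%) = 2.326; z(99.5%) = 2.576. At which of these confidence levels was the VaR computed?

99.5%

Implied z = VaR/σ = 5.255 / 2.04 = 2.576.
This matches z(99.5%) = 2.576.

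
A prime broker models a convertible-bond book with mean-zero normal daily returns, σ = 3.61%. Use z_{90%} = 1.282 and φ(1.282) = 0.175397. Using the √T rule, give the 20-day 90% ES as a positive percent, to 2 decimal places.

28.32%

σ_{20d} = 3.61% × √20 = 16.144%.
ES multiplier = φ(z)/(1−α) = 0.175397/0.1 = 1.754.
ES = 16.144% × 1.754 = 28.317%.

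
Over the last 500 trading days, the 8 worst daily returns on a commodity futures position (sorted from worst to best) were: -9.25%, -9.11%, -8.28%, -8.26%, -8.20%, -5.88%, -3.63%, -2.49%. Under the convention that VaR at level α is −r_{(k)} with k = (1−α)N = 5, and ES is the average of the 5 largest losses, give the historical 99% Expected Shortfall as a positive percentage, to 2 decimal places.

8.62%

The 5 worst returns sum to -43.10%.
ES = −(-43.10%) / 5 = 8.62%.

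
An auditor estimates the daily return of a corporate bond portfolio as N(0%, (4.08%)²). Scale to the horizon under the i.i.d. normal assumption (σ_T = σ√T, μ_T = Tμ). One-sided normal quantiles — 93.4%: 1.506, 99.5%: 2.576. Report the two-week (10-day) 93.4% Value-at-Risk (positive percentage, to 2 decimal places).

19.43%

σ_{10d} = 4.08% × √10 = 12.902%.
VaR = 1.506 × 12.902% = 19.430%.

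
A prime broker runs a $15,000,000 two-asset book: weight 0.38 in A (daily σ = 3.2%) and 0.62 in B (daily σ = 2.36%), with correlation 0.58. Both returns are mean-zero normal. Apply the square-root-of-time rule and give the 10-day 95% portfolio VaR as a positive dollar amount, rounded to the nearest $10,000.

$1,860,000

σ_p = √(0.38²·3.2² + 0.62²·2.36² + 2·0.58·0.38·0.62·3.2·2.36) = 2.384%.
σ_{10d} = 2.384% × √10 = 7.539%.
z(95%) = 1.645.
VaR = 1.645 × 7.539% = 12.402%; on $15,000,000 that is $1,860,300.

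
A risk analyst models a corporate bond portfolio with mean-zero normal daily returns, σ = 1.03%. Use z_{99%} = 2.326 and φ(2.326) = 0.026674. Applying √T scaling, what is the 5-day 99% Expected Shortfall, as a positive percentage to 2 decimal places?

6.14%

σ_{5d} = 1.03% × √5 = 2.303%.
ES multiplier = φ(z)/(1−α) = 0.026674/0.01 = 2.667.
ES = 2.303% × 2.667 = 6.142%.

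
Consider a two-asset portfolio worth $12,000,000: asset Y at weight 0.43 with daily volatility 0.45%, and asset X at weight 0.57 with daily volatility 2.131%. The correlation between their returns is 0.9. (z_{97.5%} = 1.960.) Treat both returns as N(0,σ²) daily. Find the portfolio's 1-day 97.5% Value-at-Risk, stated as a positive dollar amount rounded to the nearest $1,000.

$327,000

σ_p² = 0.43²·0.45² + 0.57²·2.131² + 2·0.9·0.43·0.57·0.45·2.131 = 1.9359 (%²).
σ_p = √1.9359 = 1.391%.
VaR = 1.960 × 1.391% = 2.726%; on $12,000,000 that is $327,120.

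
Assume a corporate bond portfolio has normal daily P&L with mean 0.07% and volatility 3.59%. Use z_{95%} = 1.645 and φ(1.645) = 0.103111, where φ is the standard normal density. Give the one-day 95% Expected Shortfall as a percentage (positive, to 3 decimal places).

7.333%

Tail multiplier: φ(z)/(1−α) = 0.103111 / 0.05 = 2.062.
ES = −(0.07%) + 3.59% × 2.062 = 7.333%.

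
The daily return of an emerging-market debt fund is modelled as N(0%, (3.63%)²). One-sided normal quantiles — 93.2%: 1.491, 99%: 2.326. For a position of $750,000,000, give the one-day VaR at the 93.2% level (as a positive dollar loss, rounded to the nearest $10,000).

$40,590,000

VaR = z·σ = 1.491 × 3.63% = 5.412%.
On $750,000,000: 0.05412 × $750,000,000 = $40,590,000.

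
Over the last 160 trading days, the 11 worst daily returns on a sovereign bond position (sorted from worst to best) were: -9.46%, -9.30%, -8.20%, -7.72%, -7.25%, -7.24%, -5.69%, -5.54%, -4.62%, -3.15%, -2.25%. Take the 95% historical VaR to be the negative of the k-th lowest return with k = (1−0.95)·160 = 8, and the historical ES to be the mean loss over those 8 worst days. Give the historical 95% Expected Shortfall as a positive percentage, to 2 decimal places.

The 8 worst returns sum to -60.40%.
ES = −(-60.40%) / 8 = 7.55%.

7.55%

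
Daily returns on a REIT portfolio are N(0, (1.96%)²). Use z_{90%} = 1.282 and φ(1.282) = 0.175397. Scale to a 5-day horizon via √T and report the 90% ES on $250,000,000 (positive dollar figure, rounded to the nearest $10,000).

$19,220,000

σ_{5d} = 1.96% × √5 = 4.383%.
ES multiplier = φ(z)/(1−α) = 0.175397/0.1 = 1.754.
ES = 4.383% × 1.754 = 7.688%; on $250,000,000: $19,220,000.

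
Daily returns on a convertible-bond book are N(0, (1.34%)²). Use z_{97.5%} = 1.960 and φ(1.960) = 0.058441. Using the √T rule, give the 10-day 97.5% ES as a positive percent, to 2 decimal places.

9.91%

σ_{10d} = 1.34% × √10 = 4.237%.
ES multiplier = φ(z)/(1−α) = 0.058441/0.025 = 2.338.
ES = 4.237% × 2.338 = 9.906%.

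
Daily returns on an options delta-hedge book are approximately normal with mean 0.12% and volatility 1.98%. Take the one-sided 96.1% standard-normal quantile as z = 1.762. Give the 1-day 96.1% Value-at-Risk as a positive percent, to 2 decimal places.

VaR = −μ + z·σ = −(0.12%) + 1.762 × 1.98% = 3.369%.

3.37%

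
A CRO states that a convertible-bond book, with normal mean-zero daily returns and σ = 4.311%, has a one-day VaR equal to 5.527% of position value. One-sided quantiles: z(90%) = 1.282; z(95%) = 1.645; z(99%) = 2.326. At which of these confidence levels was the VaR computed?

Implied z = VaR/σ = 5.527 / 4.311 = 1.282.
This matches z(90%) = 1.282.

90%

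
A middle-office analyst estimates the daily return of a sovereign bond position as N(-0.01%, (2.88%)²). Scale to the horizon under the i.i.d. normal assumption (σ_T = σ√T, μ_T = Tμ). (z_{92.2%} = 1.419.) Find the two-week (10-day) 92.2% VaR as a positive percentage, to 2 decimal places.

σ_{10d} = 2.88% × √10 = 9.107%; μ_{10d} = 10 × -0.01% = -0.100%.
VaR = −(-0.100%) + 1.419 × 9.107% = 13.023%.

13.02%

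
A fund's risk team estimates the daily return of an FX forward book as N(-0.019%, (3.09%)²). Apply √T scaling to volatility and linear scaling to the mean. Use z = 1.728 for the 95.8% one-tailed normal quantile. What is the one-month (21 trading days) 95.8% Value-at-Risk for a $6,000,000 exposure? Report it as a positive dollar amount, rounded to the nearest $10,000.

$1,490,000

σ_{21d} = 3.09% × √21 = 14.160%; μ_{21d} = 21 × -0.019% = -0.399%.
VaR = −(-0.399%) + 1.728 × 14.160% = 24.867%.
On $6,000,000: 0.24867 × $6,000,000 = $1,492,020.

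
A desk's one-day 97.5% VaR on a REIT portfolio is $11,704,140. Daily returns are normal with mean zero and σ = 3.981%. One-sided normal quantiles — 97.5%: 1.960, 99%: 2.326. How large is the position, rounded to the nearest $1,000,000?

VaR as a fraction of value: z·σ = 1.960 × 3.981% = 7.80276%.
Position = $11,704,140 / 0.0780276 = $150,000,000.

$150,000,000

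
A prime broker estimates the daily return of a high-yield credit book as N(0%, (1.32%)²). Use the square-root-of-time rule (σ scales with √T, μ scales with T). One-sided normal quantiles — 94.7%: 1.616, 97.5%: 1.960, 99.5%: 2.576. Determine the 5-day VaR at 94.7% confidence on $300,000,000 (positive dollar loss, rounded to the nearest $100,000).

$14,300,000

σ_{5d} = 1.32% × √5 = 2.952%.
VaR = 1.616 × 2.952% = 4.770%.
On $300,000,000: 0.04770 × $300,000,000 = $14,310,000.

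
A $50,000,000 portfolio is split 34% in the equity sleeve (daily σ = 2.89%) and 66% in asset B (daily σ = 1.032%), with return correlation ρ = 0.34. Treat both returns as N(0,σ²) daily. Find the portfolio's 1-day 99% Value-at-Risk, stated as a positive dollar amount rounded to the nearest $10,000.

$1,600,000

σ_p² = 0.34²·2.89² + 0.66²·1.032² + 2·0.34·0.34·0.66·2.89·1.032 = 1.8845 (%²).
σ_p = √1.8845 = 1.373%.
At 99%, z = 2.326.
VaR = 2.326 × 1.373% = 3.194%; on $50,000,000 that is $1,597,000.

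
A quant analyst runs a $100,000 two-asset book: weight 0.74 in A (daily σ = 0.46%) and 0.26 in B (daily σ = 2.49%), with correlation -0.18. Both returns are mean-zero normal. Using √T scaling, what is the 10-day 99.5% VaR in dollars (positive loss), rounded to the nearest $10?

$5,500

σ_p = √(0.74²·0.46² + 0.26²·2.49² + 2·-0.18·0.74·0.26·0.46·2.49) = 0.675%.
σ_{10d} = 0.675% × √10 = 2.135%.
z(99.5%) = 2.576.
VaR = 2.576 × 2.135% = 5.500%; on $100,000 that is $5,500.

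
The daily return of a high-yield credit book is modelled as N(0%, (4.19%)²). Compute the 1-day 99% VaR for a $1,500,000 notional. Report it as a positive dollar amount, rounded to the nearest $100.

At 99% one-sided, z = 2.326.
VaR = z·σ = 2.326 × 4.19% = 9.746%.
On $1,500,000: 0.09746 × $1,500,000 = $146,190.

$146,200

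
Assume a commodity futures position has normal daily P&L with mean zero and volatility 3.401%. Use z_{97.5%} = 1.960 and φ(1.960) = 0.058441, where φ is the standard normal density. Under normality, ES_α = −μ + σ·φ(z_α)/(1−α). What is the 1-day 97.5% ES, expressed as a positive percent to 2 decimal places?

Tail multiplier: φ(z)/(1−α) = 0.058441 / 0.025 = 2.338.
ES = 3.401% × 2.338 = 7.952%.

7.95%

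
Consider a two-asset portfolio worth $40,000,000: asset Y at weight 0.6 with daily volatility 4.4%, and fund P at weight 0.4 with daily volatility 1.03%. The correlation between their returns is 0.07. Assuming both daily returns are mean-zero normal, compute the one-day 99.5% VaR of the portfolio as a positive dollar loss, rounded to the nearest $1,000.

$2,782,000

σ_p² = 0.6²·4.4² + 0.4²·1.03² + 2·0.07·0.6·0.4·4.4·1.03 = 7.2916 (%²).
σ_p = √7.2916 = 2.700%.
At 99.5%, z = 2.576.
VaR = 2.576 × 2.700% = 6.955%; on $40,000,000 that is $2,782,000.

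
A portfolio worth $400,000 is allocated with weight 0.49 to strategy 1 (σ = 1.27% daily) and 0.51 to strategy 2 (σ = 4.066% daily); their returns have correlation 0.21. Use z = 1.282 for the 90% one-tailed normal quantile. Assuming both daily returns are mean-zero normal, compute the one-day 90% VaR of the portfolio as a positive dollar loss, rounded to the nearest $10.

σ_p² = 0.49²·1.27² + 0.51²·4.066² + 2·0.21·0.49·0.51·1.27·4.066 = 5.2293 (%²).
σ_p = √5.2293 = 2.287%.
VaR = 1.282 × 2.287% = 2.932%; on $400,000 that is $11,728.

$11,730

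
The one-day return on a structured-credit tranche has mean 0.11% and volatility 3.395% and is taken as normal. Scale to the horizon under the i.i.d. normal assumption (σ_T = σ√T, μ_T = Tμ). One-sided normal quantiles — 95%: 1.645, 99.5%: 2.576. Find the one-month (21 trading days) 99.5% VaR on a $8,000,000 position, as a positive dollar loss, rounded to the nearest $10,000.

σ_{21d} = 3.395% × √21 = 15.558%; μ_{21d} = 21 × 0.11% = 2.310%.
VaR = −(2.310%) + 2.576 × 15.558% = 37.767%.
On $8,000,000: 0.37767 × $8,000,000 = $3,021,360.

$3,020,000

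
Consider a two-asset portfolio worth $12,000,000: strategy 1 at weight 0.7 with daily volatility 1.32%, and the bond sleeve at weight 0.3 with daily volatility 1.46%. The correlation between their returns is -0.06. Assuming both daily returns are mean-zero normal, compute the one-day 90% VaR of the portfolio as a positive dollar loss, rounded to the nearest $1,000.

σ_p² = 0.7²·1.32² + 0.3²·1.46² + 2·-0.06·0.7·0.3·1.32·1.46 = 0.9971 (%²).
σ_p = √0.9971 = 0.999%.
At 90%, z = 1.282.
VaR = 1.282 × 0.999% = 1.281%; on $12,000,000 that is $153,720.

$154,000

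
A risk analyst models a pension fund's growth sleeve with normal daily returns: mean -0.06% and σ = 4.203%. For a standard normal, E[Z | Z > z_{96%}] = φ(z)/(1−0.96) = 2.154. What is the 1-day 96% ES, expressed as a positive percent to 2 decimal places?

ES = −(-0.06%) + 4.203% × 2.154 = 9.113%.

9.11%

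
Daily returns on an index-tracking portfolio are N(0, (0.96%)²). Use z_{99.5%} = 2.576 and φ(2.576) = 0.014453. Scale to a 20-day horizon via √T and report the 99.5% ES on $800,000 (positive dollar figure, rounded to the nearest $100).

σ_{20d} = 0.96% × √20 = 4.293%.
ES multiplier = φ(z)/(1−α) = 0.014453/0.005 = 2.891.
ES = 4.293% × 2.891 = 12.411%; on $800,000: $99,288.

$99,300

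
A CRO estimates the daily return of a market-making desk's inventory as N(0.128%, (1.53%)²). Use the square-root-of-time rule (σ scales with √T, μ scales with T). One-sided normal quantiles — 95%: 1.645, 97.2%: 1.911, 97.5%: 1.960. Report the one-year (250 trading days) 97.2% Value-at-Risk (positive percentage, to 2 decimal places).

14.23%

σ_{250d} = 1.53% × √250 = 24.191%; μ_{250d} = 250 × 0.128% = 32.000%.
VaR = −(32.000%) + 1.911 × 24.191% = 14.229%.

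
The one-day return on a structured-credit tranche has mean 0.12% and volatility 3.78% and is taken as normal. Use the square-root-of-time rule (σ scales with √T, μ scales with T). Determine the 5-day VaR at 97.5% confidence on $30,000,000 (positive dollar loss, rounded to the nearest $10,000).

At 97.5%, z = 1.960.
σ_{5d} = 3.78% × √5 = 8.452%; μ_{5d} = 5 × 0.12% = 0.600%.
VaR = −(0.600%) + 1.960 × 8.452% = 15.966%.
On $30,000,000: 0.15966 × $30,000,000 = $4,789,800.

$4,790,000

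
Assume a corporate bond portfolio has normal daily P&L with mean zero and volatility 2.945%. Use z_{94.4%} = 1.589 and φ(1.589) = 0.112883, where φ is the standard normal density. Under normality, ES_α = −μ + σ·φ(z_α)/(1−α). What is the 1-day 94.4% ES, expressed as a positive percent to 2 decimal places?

5.94%

Tail multiplier: φ(z)/(1−α) = 0.112883 / 0.056 = 2.016.
ES = 2.945% × 2.016 = 5.937%.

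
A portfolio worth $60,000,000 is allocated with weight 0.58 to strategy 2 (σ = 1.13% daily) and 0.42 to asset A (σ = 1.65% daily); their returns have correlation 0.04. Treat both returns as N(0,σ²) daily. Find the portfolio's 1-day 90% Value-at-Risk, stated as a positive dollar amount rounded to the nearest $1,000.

σ_p² = 0.58²·1.13² + 0.42²·1.65² + 2·0.04·0.58·0.42·1.13·1.65 = 0.9461 (%²).
σ_p = √0.9461 = 0.973%.
At 90%, z = 1.282.
VaR = 1.282 × 0.973% = 1.247%; on $60,000,000 that is $748,200.

$748,000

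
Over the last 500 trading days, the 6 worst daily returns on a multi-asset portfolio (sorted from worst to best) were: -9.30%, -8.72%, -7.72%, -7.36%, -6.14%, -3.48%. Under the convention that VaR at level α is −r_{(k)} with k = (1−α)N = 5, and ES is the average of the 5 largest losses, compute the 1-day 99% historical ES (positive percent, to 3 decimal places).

7.848%

The 5 worst returns sum to -39.24%.
ES = −(-39.24%) / 5 = 7.848%.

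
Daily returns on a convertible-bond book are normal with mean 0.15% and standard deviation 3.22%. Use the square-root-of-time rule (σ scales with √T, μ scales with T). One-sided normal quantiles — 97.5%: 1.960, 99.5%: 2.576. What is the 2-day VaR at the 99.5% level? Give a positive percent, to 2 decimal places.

11.43%

σ_{2d} = 3.22% × √2 = 4.554%; μ_{2d} = 2 × 0.15% = 0.300%.
VaR = −(0.300%) + 2.576 × 4.554% = 11.431%.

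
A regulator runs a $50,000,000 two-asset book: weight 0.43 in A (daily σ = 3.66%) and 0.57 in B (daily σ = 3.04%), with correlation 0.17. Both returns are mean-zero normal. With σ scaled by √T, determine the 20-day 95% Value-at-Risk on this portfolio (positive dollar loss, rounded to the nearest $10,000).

$9,310,000

σ_p = √(0.43²·3.66² + 0.57²·3.04² + 2·0.17·0.43·0.57·3.66·3.04) = 2.531%.
σ_{20d} = 2.531% × √20 = 11.319%.
z(95%) = 1.645.
VaR = 1.645 × 11.319% = 18.620%; on $50,000,000 that is $9,310,000.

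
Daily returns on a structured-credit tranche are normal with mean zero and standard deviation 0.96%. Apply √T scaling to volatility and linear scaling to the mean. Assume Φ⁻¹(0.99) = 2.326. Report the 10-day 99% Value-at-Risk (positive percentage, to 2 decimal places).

7.06%

σ_{10d} = 0.96% × √10 = 3.036%.
VaR = 2.326 × 3.036% = 7.062%.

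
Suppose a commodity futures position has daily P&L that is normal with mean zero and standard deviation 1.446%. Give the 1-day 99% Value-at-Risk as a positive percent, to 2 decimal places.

3.36%

At 99% one-sided, z = 2.326.
VaR = z·σ = 2.326 × 1.446% = 3.363%.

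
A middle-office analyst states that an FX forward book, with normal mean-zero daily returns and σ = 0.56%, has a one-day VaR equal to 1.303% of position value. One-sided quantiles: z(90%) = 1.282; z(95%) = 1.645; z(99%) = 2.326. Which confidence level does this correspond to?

99%

Implied z = VaR/σ = 1.303 / 0.56 = 2.327.
This matches z(99%) = 2.326.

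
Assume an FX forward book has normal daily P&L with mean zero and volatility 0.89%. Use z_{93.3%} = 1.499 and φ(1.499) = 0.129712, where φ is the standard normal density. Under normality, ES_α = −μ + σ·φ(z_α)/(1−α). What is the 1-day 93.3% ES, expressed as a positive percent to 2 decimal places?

1.72%

Tail multiplier: φ(z)/(1−α) = 0.129712 / 0.067 = 1.936.
ES = 0.89% × 1.936 = 1.723%.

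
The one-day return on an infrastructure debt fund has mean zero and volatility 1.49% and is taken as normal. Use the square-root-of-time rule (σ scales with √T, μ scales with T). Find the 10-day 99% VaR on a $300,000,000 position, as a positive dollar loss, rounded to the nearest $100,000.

$32,900,000

At 99%, z = 2.326.
σ_{10d} = 1.49% × √10 = 4.712%.
VaR = 2.326 × 4.712% = 10.960%.
On $300,000,000: 0.10960 × $300,000,000 = $32,880,000.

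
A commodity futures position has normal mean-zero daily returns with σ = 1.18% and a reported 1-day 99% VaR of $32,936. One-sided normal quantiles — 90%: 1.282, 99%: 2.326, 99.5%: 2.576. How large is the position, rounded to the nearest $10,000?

$1,200,000

VaR as a fraction of value: z·σ = 2.326 × 1.18% = 2.74468%.
Position = $32,936 / 0.0274468 = $1,199,994.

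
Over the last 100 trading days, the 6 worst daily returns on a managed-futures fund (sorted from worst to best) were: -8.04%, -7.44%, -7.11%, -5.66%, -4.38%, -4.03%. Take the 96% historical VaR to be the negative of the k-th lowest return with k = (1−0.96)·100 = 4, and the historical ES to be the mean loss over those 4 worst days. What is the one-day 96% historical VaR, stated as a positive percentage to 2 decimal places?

k = 4; the 4th lowest return is -5.66%, so VaR = 5.66%.

5.66%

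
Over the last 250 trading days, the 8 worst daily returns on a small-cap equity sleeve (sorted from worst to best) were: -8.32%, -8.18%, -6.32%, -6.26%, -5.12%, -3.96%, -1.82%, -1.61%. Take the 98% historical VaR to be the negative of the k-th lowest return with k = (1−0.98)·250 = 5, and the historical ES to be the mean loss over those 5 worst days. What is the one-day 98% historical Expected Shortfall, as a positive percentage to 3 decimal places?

The 5 worst returns sum to -34.20%.
ES = −(-34.20%) / 5 = 6.84% ≈ 6.840%.

6.840%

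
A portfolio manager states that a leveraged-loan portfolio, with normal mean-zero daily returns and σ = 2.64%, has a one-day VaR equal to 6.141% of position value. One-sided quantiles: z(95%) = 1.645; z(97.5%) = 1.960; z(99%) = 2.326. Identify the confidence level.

Implied z = VaR/σ = 6.141 / 2.64 = 2.326.
This matches z(99%) = 2.326.

99%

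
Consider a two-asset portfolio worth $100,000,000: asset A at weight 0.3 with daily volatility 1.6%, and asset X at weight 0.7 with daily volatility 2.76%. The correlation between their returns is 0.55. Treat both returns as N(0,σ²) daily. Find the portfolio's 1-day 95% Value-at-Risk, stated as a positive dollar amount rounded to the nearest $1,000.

σ_p² = 0.3²·1.6² + 0.7²·2.76² + 2·0.55·0.3·0.7·1.6·2.76 = 4.9831 (%²).
σ_p = √4.9831 = 2.232%.
At 95%, z = 1.645.
VaR = 1.645 × 2.232% = 3.672%; on $100,000,000 that is $3,672,000.

$3,672,000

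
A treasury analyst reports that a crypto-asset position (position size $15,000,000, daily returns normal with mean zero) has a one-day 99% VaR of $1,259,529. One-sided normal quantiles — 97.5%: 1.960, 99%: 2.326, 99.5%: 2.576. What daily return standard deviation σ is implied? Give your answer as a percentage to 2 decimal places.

3.61%

VaR as a fraction: $1,259,529 / $15,000,000 = 8.397%.
σ = VaR / z = 8.397% / 2.326 = 3.610%.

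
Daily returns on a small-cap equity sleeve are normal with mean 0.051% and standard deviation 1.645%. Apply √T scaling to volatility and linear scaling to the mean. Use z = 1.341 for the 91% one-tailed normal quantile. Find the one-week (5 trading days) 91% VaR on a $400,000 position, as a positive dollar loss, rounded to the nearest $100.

σ_{5d} = 1.645% × √5 = 3.678%; μ_{5d} = 5 × 0.051% = 0.255%.
VaR = −(0.255%) + 1.341 × 3.678% = 4.677%.
On $400,000: 0.04677 × $400,000 = $18,708.

$18,700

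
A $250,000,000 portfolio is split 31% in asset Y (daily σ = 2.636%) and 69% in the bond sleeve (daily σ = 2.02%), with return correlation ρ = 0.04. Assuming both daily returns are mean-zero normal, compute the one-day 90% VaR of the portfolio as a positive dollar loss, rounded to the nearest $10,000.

$5,270,000

σ_p² = 0.31²·2.636² + 0.69²·2.02² + 2·0.04·0.31·0.69·2.636·2.02 = 2.7015 (%²).
σ_p = √2.7015 = 1.644%.
At 90%, z = 1.282.
VaR = 1.282 × 1.644% = 2.108%; on $250,000,000 that is $5,270,000.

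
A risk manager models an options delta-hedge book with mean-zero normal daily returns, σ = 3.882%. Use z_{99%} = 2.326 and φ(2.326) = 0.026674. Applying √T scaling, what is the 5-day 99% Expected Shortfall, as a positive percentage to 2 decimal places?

23.15%

σ_{5d} = 3.882% × √5 = 8.680%.
ES multiplier = φ(z)/(1−α) = 0.026674/0.01 = 2.667.
ES = 8.680% × 2.667 = 23.150%.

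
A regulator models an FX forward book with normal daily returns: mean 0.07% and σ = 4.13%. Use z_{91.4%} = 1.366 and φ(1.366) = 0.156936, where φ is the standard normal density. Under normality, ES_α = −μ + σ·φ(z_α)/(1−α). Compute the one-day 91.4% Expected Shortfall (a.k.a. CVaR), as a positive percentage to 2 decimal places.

Tail multiplier: φ(z)/(1−α) = 0.156936 / 0.086 = 1.825.
ES = −(0.07%) + 4.13% × 1.825 = 7.467%.

7.47%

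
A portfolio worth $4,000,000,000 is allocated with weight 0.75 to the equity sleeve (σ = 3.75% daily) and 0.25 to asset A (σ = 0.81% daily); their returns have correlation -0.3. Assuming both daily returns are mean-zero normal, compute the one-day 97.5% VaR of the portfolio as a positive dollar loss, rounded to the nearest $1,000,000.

σ_p² = 0.75²·3.75² + 0.25²·0.81² + 2·-0.3·0.75·0.25·3.75·0.81 = 7.6094 (%²).
σ_p = √7.6094 = 2.759%.
At 97.5%, z = 1.960.
VaR = 1.960 × 2.759% = 5.408%; on $4,000,000,000 that is $216,320,000.

$216,000,000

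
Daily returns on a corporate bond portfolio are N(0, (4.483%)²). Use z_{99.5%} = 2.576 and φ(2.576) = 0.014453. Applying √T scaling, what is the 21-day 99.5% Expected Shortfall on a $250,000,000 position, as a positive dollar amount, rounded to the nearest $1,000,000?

$148,000,000

σ_{21d} = 4.483% × √21 = 20.544%.
ES multiplier = φ(z)/(1−α) = 0.014453/0.005 = 2.891.
ES = 20.544% × 2.891 = 59.393%; on $250,000,000: $148,482,500.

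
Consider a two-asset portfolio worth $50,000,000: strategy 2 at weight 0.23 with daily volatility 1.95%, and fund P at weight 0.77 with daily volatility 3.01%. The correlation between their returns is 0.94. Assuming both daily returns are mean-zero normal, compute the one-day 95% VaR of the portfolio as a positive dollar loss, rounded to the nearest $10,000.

σ_p² = 0.23²·1.95² + 0.77²·3.01² + 2·0.94·0.23·0.77·1.95·3.01 = 7.5271 (%²).
σ_p = √7.5271 = 2.744%.
At 95%, z = 1.645.
VaR = 1.645 × 2.744% = 4.514%; on $50,000,000 that is $2,257,000.

$2,260,000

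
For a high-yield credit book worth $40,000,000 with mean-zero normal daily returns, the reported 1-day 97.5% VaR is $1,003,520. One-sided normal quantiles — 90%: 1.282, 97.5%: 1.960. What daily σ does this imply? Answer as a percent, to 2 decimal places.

VaR as a fraction: $1,003,520 / $40,000,000 = 2.509%.
σ = VaR / z = 2.509% / 1.960 = 1.280%.

1.28%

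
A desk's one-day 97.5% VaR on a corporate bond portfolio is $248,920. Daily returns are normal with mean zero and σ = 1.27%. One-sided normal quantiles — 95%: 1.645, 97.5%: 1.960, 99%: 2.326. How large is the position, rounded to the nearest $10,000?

VaR as a fraction of value: z·σ = 1.960 × 1.27% = 2.4892%.
Position = $248,920 / 0.024892 = $10,000,000.

$10,000,000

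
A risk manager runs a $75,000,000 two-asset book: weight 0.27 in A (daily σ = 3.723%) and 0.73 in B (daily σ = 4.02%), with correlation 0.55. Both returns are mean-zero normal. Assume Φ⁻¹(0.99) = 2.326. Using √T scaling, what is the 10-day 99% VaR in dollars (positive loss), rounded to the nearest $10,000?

σ_p = √(0.27²·3.723² + 0.73²·4.02² + 2·0.55·0.27·0.73·3.723·4.02) = 3.587%.
σ_{10d} = 3.587% × √10 = 11.343%.
VaR = 2.326 × 11.343% = 26.384%; on $75,000,000 that is $19,788,000.

$19,790,000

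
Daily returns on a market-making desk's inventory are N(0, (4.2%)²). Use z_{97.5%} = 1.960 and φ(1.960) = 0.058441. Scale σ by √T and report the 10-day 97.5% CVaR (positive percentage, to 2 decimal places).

σ_{10d} = 4.2% × √10 = 13.282%.
ES multiplier = φ(z)/(1−α) = 0.058441/0.025 = 2.338.
ES = 13.282% × 2.338 = 31.053%.

31.05%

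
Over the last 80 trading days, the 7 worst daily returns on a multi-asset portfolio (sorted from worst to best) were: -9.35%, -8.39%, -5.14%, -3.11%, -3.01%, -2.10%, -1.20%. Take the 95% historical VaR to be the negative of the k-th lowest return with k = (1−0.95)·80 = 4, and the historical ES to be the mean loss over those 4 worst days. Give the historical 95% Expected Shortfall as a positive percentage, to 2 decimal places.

The 4 worst returns sum to -25.99%.
ES = −(-25.99%) / 4 = 6.4975% ≈ 6.50%.

6.50%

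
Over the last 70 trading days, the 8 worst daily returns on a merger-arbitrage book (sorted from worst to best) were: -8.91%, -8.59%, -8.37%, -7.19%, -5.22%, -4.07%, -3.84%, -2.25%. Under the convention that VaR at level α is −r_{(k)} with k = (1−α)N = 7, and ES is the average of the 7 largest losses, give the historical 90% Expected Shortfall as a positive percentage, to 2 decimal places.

The 7 worst returns sum to -46.19%.
ES = −(-46.19%) / 7 = 6.5985…% ≈ 6.60%.

6.60%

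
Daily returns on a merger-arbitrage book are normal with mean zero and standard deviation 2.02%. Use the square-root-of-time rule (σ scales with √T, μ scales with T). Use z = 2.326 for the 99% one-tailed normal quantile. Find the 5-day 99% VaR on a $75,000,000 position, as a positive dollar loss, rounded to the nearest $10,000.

$7,880,000

σ_{5d} = 2.02% × √5 = 4.517%.
VaR = 2.326 × 4.517% = 10.507%.
On $75,000,000: 0.10507 × $75,000,000 = $7,880,250.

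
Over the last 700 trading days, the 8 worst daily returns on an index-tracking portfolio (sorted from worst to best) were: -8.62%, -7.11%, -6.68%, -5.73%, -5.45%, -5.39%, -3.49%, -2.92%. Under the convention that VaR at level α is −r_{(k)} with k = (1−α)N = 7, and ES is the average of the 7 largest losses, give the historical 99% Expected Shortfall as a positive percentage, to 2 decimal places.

6.07%

The 7 worst returns sum to -42.47%.
ES = −(-42.47%) / 7 = 6.0671…% ≈ 6.07%.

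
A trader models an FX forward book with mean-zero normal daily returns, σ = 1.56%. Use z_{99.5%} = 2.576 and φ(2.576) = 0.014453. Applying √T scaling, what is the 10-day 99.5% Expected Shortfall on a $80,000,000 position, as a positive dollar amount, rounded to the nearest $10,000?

$11,410,000

σ_{10d} = 1.56% × √10 = 4.933%.
ES multiplier = φ(z)/(1−α) = 0.014453/0.005 = 2.891.
ES = 4.933% × 2.891 = 14.261%; on $80,000,000: $11,408,800.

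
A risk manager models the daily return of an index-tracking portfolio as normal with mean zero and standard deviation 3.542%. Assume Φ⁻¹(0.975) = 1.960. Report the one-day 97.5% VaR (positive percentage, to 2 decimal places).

6.94%

VaR = z·σ = 1.960 × 3.542% = 6.942%.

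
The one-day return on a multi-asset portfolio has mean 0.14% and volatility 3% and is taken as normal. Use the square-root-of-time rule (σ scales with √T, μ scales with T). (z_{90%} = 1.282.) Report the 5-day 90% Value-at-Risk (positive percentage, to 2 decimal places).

7.90%

σ_{5d} = 3% × √5 = 6.708%; μ_{5d} = 5 × 0.14% = 0.700%.
VaR = −(0.700%) + 1.282 × 6.708% = 7.900%.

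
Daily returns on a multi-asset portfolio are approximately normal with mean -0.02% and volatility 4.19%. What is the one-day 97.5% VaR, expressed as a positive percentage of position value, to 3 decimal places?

At 97.5% one-sided, z = 1.960.
VaR = −μ + z·σ = −(-0.02%) + 1.960 × 4.19% = 8.232%.

8.232%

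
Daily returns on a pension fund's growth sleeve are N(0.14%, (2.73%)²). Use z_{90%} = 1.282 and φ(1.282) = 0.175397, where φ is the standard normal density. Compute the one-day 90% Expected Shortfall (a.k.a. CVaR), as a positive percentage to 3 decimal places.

Tail multiplier: φ(z)/(1−α) = 0.175397 / 0.1 = 1.754.
ES = −(0.14%) + 2.73% × 1.754 = 4.648%.

4.648%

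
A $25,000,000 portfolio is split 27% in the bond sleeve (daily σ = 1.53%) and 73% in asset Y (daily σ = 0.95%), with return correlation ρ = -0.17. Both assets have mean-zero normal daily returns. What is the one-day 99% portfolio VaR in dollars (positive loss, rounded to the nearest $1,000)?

σ_p² = 0.27²·1.53² + 0.73²·0.95² + 2·-0.17·0.27·0.73·1.53·0.95 = 0.5542 (%²).
σ_p = √0.5542 = 0.744%.
At 99%, z = 2.326.
VaR = 2.326 × 0.744% = 1.731%; on $25,000,000 that is $432,750.

$433,000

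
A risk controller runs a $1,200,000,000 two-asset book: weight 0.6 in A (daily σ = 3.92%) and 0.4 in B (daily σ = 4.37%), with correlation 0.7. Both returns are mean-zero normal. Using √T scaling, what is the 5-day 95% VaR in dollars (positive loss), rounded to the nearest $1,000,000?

$167,000,000

σ_p = √(0.6²·3.92² + 0.4²·4.37² + 2·0.7·0.6·0.4·3.92·4.37) = 3.787%.
σ_{5d} = 3.787% × √5 = 8.468%.
z(95%) = 1.645.
VaR = 1.645 × 8.468% = 13.930%; on $1,200,000,000 that is $167,160,000.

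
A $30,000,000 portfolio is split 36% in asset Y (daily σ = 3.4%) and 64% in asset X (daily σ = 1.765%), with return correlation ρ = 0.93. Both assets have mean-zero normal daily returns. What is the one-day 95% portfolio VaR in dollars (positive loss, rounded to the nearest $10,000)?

σ_p² = 0.36²·3.4² + 0.64²·1.765² + 2·0.93·0.36·0.64·3.4·1.765 = 5.3459 (%²).
σ_p = √5.3459 = 2.312%.
At 95%, z = 1.645.
VaR = 1.645 × 2.312% = 3.803%; on $30,000,000 that is $1,140,900.

$1,140,000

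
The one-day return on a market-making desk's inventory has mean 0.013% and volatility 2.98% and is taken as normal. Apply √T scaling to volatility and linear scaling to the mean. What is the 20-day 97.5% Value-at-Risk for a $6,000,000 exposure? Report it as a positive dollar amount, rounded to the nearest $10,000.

At 97.5%, z = 1.960.
σ_{20d} = 2.98% × √20 = 13.327%; μ_{20d} = 20 × 0.013% = 0.260%.
VaR = −(0.260%) + 1.960 × 13.327% = 25.861%.
On $6,000,000: 0.25861 × $6,000,000 = $1,551,660.

$1,550,000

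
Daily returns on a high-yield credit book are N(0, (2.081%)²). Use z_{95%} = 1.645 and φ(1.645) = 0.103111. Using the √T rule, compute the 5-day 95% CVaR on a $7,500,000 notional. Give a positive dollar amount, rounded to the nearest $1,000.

σ_{5d} = 2.081% × √5 = 4.653%.
ES multiplier = φ(z)/(1−α) = 0.103111/0.05 = 2.062.
ES = 4.653% × 2.062 = 9.594%; on $7,500,000: $719,550.

$720,000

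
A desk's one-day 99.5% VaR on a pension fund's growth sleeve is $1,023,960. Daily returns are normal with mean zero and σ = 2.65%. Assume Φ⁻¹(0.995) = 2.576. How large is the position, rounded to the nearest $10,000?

VaR as a fraction of value: z·σ = 2.576 × 2.65% = 6.8264%.
Position = $1,023,960 / 0.068264 = $15,000,000.

$15,000,000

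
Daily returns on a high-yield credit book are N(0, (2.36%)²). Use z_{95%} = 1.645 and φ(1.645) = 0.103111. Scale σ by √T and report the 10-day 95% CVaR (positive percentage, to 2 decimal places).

15.39%

σ_{10d} = 2.36% × √10 = 7.463%.
ES multiplier = φ(z)/(1−α) = 0.103111/0.05 = 2.062.
ES = 7.463% × 2.062 = 15.389%.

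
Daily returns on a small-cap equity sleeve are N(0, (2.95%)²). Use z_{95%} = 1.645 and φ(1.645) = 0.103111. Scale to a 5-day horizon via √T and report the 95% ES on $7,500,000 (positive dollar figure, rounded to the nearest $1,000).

σ_{5d} = 2.95% × √5 = 6.596%.
ES multiplier = φ(z)/(1−α) = 0.103111/0.05 = 2.062.
ES = 6.596% × 2.062 = 13.601%; on $7,500,000: $1,020,075.

$1,020,000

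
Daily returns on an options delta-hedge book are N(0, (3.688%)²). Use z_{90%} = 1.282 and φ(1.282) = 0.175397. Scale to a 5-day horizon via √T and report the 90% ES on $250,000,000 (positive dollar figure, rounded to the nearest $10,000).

$36,160,000

σ_{5d} = 3.688% × √5 = 8.247%.
ES multiplier = φ(z)/(1−α) = 0.175397/0.1 = 1.754.
ES = 8.247% × 1.754 = 14.465%; on $250,000,000: $36,162,500.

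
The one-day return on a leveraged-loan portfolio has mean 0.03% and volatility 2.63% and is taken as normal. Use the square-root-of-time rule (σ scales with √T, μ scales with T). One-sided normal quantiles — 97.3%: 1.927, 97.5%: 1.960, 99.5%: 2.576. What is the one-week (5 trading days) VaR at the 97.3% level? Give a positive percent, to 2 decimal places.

11.18%

σ_{5d} = 2.63% × √5 = 5.881%; μ_{5d} = 5 × 0.03% = 0.150%.
VaR = −(0.150%) + 1.927 × 5.881% = 11.183%.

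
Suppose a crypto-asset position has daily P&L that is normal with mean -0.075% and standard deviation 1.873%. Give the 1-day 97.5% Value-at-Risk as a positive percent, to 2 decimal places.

At 97.5% one-sided, z = 1.960.
VaR = −μ + z·σ = −(-0.075%) + 1.960 × 1.873% = 3.746%.

3.75%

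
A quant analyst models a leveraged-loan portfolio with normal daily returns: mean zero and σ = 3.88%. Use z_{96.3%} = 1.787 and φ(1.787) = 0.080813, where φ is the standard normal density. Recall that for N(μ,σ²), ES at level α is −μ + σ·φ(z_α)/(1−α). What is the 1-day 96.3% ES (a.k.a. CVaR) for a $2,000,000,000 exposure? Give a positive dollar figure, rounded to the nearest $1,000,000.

Tail multiplier: φ(z)/(1−α) = 0.080813 / 0.037 = 2.184.
ES = 3.88% × 2.184 = 8.474%.
On $2,000,000,000: 0.08474 × $2,000,000,000 = $169,480,000.

$169,000,000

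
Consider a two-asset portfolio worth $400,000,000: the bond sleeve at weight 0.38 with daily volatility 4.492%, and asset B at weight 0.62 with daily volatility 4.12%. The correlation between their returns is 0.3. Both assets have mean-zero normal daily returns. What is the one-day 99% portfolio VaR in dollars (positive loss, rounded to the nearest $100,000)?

σ_p² = 0.38²·4.492² + 0.62²·4.12² + 2·0.3·0.38·0.62·4.492·4.12 = 12.0548 (%²).
σ_p = √12.0548 = 3.472%.
At 99%, z = 2.326.
VaR = 2.326 × 3.472% = 8.076%; on $400,000,000 that is $32,304,000.

$32,300,000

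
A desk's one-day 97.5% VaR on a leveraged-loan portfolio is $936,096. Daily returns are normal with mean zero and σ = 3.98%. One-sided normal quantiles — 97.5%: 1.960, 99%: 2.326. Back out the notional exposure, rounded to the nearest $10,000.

$12,000,000

VaR as a fraction of value: z·σ = 1.960 × 3.98% = 7.8008%.
Position = $936,096 / 0.078008 = $12,000,000.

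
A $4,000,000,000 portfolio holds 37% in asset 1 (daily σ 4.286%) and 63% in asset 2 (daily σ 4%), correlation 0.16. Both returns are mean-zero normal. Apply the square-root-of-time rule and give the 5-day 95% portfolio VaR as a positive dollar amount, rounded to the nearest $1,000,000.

$469,000,000

σ_p = √(0.37²·4.286² + 0.63²·4² + 2·0.16·0.37·0.63·4.286·4) = 3.185%.
σ_{5d} = 3.185% × √5 = 7.122%.
z(95%) = 1.645.
VaR = 1.645 × 7.122% = 11.716%; on $4,000,000,000 that is $468,640,000.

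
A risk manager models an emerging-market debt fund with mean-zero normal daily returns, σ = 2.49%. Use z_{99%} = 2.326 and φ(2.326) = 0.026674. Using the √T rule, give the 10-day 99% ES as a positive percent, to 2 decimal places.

σ_{10d} = 2.49% × √10 = 7.874%.
ES multiplier = φ(z)/(1−α) = 0.026674/0.01 = 2.667.
ES = 7.874% × 2.667 = 21.000%.

21.00%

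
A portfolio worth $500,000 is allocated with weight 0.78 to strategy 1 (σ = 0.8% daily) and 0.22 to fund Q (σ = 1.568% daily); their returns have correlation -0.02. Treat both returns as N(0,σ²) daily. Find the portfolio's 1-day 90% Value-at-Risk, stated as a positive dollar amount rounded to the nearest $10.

σ_p² = 0.78²·0.8² + 0.22²·1.568² + 2·-0.02·0.78·0.22·0.8·1.568 = 0.4998 (%²).
σ_p = √0.4998 = 0.707%.
At 90%, z = 1.282.
VaR = 1.282 × 0.707% = 0.906%; on $500,000 that is $4,530.

$4,530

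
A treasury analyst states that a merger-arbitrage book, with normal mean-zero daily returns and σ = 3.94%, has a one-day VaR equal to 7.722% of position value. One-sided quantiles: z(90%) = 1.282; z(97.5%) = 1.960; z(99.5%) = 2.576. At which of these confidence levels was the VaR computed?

Implied z = VaR/σ = 7.722 / 3.94 = 1.960.
This matches z(97.5%) = 1.960.

97.5%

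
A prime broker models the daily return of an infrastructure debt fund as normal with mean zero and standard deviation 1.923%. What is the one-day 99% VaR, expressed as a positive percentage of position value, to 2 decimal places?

4.47%

At 99% one-sided, z = 2.326.
VaR = z·σ = 2.326 × 1.923% = 4.473%.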